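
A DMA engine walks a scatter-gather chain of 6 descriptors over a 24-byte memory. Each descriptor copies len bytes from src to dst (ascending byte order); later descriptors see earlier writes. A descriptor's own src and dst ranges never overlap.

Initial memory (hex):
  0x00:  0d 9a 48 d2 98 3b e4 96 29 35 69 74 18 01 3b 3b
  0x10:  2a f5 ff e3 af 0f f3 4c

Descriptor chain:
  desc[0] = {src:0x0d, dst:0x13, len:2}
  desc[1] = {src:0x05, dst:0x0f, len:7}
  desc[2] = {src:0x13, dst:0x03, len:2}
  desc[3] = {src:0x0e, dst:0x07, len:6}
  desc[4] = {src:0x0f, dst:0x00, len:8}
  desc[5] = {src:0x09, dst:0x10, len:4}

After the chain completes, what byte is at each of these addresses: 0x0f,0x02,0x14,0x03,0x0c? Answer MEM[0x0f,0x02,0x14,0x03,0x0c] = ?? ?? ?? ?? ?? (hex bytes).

MEM[0x0f,0x02,0x14,0x03,0x0c] = 3b 96 69 29 35

#0 dst[0x13+2] := {0x01,0x3b}
#1 dst[0x0f+7] := {0x3b,0xe4,0x96,0x29,0x35,0x69,0x74}
#2 dst[0x03+2] := {0x35,0x69}
#3 dst[0x07+6] := {0x3b,0x3b,0xe4,0x96,0x29,0x35}
#4 dst[0x00+8] := {0x3b,0xe4,0x96,0x29,0x35,0x69,0x74,0xf3}
#5 dst[0x10+4] := {0xe4,0x96,0x29,0x35}
query mem[0x0f]=0x3b, mem[0x02]=0x96, mem[0x14]=0x69, mem[0x03]=0x29, mem[0x0c]=0x35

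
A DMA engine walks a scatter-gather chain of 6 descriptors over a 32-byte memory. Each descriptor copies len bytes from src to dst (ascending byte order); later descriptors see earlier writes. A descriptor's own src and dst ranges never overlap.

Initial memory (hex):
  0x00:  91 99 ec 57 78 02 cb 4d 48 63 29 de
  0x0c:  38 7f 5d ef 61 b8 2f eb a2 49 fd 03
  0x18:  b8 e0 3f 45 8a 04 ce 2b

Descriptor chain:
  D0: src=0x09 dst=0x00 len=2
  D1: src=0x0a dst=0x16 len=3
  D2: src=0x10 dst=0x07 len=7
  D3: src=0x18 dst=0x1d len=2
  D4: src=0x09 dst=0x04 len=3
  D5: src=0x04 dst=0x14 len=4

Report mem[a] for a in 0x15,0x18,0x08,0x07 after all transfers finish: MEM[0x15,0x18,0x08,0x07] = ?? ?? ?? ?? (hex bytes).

  after D0: wrote 2B at 0x00 = 6329
  after D1: wrote 3B at 0x16 = 29de38
  after D2: wrote 7B at 0x07 = 61b82feba24929
  after D3: wrote 2B at 0x1d = 38e0
  after D4: wrote 3B at 0x04 = 2feba2
  after D5: wrote 4B at 0x14 = 2feba261
query mem[0x15]=0xeb, mem[0x18]=0x38, mem[0x08]=0xb8, mem[0x07]=0x61

MEM[0x15,0x18,0x08,0x07] = eb 38 b8 61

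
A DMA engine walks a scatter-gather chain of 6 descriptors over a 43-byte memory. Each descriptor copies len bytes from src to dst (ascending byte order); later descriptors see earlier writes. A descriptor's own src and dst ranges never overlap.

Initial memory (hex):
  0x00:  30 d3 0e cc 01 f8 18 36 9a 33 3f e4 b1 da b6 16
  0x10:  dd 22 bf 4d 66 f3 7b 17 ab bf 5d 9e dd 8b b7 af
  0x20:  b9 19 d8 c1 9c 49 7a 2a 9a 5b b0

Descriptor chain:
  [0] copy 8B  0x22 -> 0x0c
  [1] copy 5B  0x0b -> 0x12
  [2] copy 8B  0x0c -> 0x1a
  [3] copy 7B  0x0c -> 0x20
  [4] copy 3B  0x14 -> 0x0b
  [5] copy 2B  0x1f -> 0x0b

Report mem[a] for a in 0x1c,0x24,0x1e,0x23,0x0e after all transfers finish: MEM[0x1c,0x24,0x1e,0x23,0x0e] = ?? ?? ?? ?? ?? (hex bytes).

MEM[0x1c,0x24,0x1e,0x23,0x0e] = 9c 7a 7a 49 9c

  after D0: wrote 8B at 0x0c = d8c19c497a2a9a5b
  after D1: wrote 5B at 0x12 = e4d8c19c49
  after D2: wrote 8B at 0x1a = d8c19c497a2ae4d8
  after D3: wrote 7B at 0x20 = d8c19c497a2ae4
  after D4: wrote 3B at 0x0b = c19c49
  after D5: wrote 2B at 0x0b = 2ad8
query mem[0x1c]=0x9c, mem[0x24]=0x7a, mem[0x1e]=0x7a, mem[0x23]=0x49, mem[0x0e]=0x9c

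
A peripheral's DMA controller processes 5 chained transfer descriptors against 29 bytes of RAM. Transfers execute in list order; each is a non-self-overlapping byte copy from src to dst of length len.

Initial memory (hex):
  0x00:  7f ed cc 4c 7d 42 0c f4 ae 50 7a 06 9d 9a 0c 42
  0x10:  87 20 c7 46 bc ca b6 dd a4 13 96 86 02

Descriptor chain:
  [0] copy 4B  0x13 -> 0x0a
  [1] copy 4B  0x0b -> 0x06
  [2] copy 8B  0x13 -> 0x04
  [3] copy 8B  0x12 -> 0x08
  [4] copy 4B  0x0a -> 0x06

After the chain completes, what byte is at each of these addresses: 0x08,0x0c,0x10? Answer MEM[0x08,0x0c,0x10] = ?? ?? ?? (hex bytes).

MEM[0x08,0x0c,0x10] = b6 b6 87

#0 dst[0x0a+4] := {0x46,0xbc,0xca,0xb6}
#1 dst[0x06+4] := {0xbc,0xca,0xb6,0x0c}
#2 dst[0x04+8] := {0x46,0xbc,0xca,0xb6,0xdd,0xa4,0x13,0x96}
#3 dst[0x08+8] := {0xc7,0x46,0xbc,0xca,0xb6,0xdd,0xa4,0x13}
#4 dst[0x06+4] := {0xbc,0xca,0xb6,0xdd}
query mem[0x08]=0xb6, mem[0x0c]=0xb6, mem[0x10]=0x87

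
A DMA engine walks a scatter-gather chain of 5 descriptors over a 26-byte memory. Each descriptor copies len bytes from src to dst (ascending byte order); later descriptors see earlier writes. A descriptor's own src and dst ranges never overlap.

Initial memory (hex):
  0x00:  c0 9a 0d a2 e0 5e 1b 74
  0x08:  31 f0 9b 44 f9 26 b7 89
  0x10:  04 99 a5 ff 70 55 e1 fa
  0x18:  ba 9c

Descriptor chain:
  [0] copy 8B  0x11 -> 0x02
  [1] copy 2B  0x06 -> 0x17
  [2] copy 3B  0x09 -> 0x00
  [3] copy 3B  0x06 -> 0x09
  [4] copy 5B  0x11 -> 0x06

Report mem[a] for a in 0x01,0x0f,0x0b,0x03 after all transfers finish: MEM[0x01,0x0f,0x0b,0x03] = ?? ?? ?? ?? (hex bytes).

#0 dst[0x02+8] := {0x99,0xa5,0xff,0x70,0x55,0xe1,0xfa,0xba}
#1 dst[0x17+2] := {0x55,0xe1}
#2 dst[0x00+3] := {0xba,0x9b,0x44}
#3 dst[0x09+3] := {0x55,0xe1,0xfa}
#4 dst[0x06+5] := {0x99,0xa5,0xff,0x70,0x55}
query mem[0x01]=0x9b, mem[0x0f]=0x89, mem[0x0b]=0xfa, mem[0x03]=0xa5

MEM[0x01,0x0f,0x0b,0x03] = 9b 89 fa a5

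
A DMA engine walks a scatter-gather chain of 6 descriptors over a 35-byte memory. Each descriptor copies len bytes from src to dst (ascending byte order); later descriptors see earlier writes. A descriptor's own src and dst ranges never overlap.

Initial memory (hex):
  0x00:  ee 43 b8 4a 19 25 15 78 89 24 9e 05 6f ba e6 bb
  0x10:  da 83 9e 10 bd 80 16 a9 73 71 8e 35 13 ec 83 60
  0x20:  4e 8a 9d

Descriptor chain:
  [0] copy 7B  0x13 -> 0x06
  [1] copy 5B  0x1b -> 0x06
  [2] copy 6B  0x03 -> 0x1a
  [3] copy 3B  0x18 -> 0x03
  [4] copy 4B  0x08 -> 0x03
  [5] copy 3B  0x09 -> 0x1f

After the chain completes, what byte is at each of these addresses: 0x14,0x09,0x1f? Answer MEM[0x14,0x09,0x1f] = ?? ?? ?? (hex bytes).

MEM[0x14,0x09,0x1f] = bd 83 83

[0] 0x13->0x06 len=7 : 10 bd 80 16 a9 73 71
[1] 0x1b->0x06 len=5 : 35 13 ec 83 60
[2] 0x03->0x1a len=6 : 4a 19 25 35 13 ec
[3] 0x18->0x03 len=3 : 73 71 4a
[4] 0x08->0x03 len=4 : ec 83 60 73
[5] 0x09->0x1f len=3 : 83 60 73
query mem[0x14]=0xbd, mem[0x09]=0x83, mem[0x1f]=0x83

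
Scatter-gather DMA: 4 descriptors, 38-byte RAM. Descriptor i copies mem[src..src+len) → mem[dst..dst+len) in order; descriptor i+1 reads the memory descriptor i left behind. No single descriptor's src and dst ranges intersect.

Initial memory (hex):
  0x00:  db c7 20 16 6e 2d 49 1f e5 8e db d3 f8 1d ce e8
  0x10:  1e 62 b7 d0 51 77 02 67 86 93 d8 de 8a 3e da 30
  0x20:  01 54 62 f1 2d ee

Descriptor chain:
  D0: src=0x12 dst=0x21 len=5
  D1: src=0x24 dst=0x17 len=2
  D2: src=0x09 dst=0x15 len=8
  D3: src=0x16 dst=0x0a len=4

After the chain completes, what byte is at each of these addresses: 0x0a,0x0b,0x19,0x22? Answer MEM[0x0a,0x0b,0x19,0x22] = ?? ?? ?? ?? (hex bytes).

MEM[0x0a,0x0b,0x19,0x22] = db d3 1d d0

  after D0: wrote 5B at 0x21 = b7d0517702
  after D1: wrote 2B at 0x17 = 7702
  after D2: wrote 8B at 0x15 = 8edbd3f81dcee81e
  after D3: wrote 4B at 0x0a = dbd3f81d
query mem[0x0a]=0xdb, mem[0x0b]=0xd3, mem[0x19]=0x1d, mem[0x22]=0xd0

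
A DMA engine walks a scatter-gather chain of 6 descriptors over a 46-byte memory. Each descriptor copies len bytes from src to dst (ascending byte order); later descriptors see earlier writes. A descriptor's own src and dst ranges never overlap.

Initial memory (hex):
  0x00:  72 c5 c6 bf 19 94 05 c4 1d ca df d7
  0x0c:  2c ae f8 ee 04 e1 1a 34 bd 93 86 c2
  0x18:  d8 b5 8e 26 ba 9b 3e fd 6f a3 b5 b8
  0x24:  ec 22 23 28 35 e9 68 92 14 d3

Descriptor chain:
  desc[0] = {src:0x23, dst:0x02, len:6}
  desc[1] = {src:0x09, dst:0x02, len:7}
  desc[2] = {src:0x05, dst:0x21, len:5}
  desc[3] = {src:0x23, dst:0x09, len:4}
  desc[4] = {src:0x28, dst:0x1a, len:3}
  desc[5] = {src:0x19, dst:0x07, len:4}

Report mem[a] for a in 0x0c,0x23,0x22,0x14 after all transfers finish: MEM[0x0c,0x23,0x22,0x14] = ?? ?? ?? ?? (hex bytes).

D0: mem[0x02..0x07] <- [b8 ec 22 23 28 35]
D1: mem[0x02..0x08] <- [ca df d7 2c ae f8 ee]
D2: mem[0x21..0x25] <- [2c ae f8 ee ca]
D3: mem[0x09..0x0c] <- [f8 ee ca 23]
D4: mem[0x1a..0x1c] <- [35 e9 68]
D5: mem[0x07..0x0a] <- [b5 35 e9 68]
query mem[0x0c]=0x23, mem[0x23]=0xf8, mem[0x22]=0xae, mem[0x14]=0xbd

MEM[0x0c,0x23,0x22,0x14] = 23 f8 ae bd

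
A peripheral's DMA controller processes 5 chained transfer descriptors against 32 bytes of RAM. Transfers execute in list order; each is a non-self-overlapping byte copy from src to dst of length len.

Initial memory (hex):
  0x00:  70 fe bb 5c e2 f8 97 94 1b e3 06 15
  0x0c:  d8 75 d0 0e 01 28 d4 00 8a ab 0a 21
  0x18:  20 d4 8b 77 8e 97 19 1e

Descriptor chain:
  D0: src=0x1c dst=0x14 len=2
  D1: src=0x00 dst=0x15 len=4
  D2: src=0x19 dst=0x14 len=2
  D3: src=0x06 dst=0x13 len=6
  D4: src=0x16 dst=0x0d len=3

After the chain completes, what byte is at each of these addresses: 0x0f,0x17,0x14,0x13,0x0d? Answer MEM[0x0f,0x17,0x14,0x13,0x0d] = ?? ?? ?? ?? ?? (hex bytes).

  after D0: wrote 2B at 0x14 = 8e97
  after D1: wrote 4B at 0x15 = 70febb5c
  after D2: wrote 2B at 0x14 = d48b
  after D3: wrote 6B at 0x13 = 97941be30615
  after D4: wrote 3B at 0x0d = e30615
query mem[0x0f]=0x15, mem[0x17]=0x06, mem[0x14]=0x94, mem[0x13]=0x97, mem[0x0d]=0xe3

MEM[0x0f,0x17,0x14,0x13,0x0d] = 15 06 94 97 e3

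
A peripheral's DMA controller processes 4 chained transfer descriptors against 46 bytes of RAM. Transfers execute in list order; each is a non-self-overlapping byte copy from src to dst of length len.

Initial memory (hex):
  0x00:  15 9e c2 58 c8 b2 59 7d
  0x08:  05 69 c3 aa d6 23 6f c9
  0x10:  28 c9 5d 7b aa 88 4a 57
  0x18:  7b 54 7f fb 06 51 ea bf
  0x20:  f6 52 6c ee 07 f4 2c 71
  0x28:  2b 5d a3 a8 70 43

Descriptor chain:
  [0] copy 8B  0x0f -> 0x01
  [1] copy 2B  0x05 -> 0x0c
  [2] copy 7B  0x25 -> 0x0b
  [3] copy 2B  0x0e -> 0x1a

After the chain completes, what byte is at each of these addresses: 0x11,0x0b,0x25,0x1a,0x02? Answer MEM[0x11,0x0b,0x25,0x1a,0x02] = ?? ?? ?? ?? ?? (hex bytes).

MEM[0x11,0x0b,0x25,0x1a,0x02] = a8 f4 f4 2b 28

[0] 0x0f->0x01 len=8 : c9 28 c9 5d 7b aa 88 4a
[1] 0x05->0x0c len=2 : 7b aa
[2] 0x25->0x0b len=7 : f4 2c 71 2b 5d a3 a8
[3] 0x0e->0x1a len=2 : 2b 5d
query mem[0x11]=0xa8, mem[0x0b]=0xf4, mem[0x25]=0xf4, mem[0x1a]=0x2b, mem[0x02]=0x28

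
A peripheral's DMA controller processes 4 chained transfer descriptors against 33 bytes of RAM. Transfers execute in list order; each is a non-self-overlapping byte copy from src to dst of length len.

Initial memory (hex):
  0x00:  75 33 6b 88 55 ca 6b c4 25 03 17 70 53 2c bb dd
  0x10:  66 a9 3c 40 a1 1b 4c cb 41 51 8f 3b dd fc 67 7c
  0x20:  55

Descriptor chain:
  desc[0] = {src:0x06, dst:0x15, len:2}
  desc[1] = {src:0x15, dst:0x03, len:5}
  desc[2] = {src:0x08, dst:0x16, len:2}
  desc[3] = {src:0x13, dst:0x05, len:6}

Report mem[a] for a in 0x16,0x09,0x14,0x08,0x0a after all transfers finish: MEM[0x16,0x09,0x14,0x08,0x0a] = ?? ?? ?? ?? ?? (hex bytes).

D0: mem[0x15..0x16] <- [6b c4]
D1: mem[0x03..0x07] <- [6b c4 cb 41 51]
D2: mem[0x16..0x17] <- [25 03]
D3: mem[0x05..0x0a] <- [40 a1 6b 25 03 41]
query mem[0x16]=0x25, mem[0x09]=0x03, mem[0x14]=0xa1, mem[0x08]=0x25, mem[0x0a]=0x41

MEM[0x16,0x09,0x14,0x08,0x0a] = 25 03 a1 25 41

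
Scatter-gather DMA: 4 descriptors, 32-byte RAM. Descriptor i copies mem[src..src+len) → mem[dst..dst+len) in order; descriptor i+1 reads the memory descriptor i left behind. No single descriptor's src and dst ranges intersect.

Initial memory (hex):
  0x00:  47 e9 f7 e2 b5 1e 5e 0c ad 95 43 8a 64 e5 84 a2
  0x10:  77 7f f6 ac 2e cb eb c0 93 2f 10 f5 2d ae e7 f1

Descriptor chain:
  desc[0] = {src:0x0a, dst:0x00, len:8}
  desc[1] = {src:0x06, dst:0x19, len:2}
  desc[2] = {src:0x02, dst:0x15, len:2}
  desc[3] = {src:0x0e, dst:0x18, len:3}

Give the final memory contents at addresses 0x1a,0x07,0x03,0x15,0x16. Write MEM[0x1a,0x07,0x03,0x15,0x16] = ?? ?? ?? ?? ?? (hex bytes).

MEM[0x1a,0x07,0x03,0x15,0x16] = 77 7f e5 64 e5

  after D0: wrote 8B at 0x00 = 438a64e584a2777f
  after D1: wrote 2B at 0x19 = 777f
  after D2: wrote 2B at 0x15 = 64e5
  after D3: wrote 3B at 0x18 = 84a277
query mem[0x1a]=0x77, mem[0x07]=0x7f, mem[0x03]=0xe5, mem[0x15]=0x64, mem[0x16]=0xe5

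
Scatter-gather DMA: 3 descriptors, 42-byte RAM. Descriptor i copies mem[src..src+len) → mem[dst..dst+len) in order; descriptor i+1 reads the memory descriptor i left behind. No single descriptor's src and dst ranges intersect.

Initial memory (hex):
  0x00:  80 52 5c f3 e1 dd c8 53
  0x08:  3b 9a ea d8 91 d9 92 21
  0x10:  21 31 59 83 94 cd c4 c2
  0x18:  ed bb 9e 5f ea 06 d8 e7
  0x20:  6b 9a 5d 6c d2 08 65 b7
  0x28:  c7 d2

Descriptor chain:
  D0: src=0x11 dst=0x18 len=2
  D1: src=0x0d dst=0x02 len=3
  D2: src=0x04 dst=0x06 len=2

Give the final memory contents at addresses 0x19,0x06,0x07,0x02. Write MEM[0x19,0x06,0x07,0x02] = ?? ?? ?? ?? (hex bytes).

MEM[0x19,0x06,0x07,0x02] = 59 21 dd d9

  after D0: wrote 2B at 0x18 = 3159
  after D1: wrote 3B at 0x02 = d99221
  after D2: wrote 2B at 0x06 = 21dd
query mem[0x19]=0x59, mem[0x06]=0x21, mem[0x07]=0xdd, mem[0x02]=0xd9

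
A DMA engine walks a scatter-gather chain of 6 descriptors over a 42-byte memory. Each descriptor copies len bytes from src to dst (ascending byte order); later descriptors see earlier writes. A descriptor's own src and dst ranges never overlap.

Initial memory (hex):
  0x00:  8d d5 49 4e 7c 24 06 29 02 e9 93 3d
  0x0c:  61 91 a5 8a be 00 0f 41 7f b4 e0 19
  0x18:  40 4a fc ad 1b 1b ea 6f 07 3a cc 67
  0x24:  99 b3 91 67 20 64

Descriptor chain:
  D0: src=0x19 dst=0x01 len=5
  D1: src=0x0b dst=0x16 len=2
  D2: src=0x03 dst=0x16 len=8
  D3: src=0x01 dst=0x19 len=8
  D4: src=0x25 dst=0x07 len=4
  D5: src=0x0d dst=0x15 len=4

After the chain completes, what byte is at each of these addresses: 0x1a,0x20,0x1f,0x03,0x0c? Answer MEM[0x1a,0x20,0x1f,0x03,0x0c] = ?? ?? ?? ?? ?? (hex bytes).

MEM[0x1a,0x20,0x1f,0x03,0x0c] = fc 02 29 ad 61

#0 dst[0x01+5] := {0x4a,0xfc,0xad,0x1b,0x1b}
#1 dst[0x16+2] := {0x3d,0x61}
#2 dst[0x16+8] := {0xad,0x1b,0x1b,0x06,0x29,0x02,0xe9,0x93}
#3 dst[0x19+8] := {0x4a,0xfc,0xad,0x1b,0x1b,0x06,0x29,0x02}
#4 dst[0x07+4] := {0xb3,0x91,0x67,0x20}
#5 dst[0x15+4] := {0x91,0xa5,0x8a,0xbe}
query mem[0x1a]=0xfc, mem[0x20]=0x02, mem[0x1f]=0x29, mem[0x03]=0xad, mem[0x0c]=0x61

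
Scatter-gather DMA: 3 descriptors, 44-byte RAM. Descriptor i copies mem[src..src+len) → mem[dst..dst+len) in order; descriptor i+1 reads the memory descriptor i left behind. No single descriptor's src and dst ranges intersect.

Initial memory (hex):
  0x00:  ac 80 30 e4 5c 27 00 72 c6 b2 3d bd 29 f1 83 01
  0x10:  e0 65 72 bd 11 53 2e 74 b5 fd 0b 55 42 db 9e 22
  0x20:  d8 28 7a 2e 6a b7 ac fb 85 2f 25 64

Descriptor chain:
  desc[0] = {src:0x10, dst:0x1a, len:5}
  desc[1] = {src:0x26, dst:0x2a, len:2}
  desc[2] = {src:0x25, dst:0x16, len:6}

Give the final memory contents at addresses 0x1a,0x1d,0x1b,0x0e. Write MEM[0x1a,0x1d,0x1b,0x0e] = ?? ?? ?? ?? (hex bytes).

MEM[0x1a,0x1d,0x1b,0x0e] = 2f bd ac 83

#0 dst[0x1a+5] := {0xe0,0x65,0x72,0xbd,0x11}
#1 dst[0x2a+2] := {0xac,0xfb}
#2 dst[0x16+6] := {0xb7,0xac,0xfb,0x85,0x2f,0xac}
query mem[0x1a]=0x2f, mem[0x1d]=0xbd, mem[0x1b]=0xac, mem[0x0e]=0x83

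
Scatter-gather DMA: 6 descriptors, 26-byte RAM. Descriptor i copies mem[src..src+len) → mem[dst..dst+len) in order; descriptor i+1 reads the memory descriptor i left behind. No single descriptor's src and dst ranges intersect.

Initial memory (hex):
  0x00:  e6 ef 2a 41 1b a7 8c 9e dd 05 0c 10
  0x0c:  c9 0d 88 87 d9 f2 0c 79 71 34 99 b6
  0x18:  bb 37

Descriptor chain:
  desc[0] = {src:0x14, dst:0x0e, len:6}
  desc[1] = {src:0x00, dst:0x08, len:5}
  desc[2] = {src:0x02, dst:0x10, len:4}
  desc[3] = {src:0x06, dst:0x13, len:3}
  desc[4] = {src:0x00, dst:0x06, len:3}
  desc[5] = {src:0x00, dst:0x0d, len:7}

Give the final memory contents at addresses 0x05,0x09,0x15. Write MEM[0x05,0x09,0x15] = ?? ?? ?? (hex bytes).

D0: mem[0x0e..0x13] <- [71 34 99 b6 bb 37]
D1: mem[0x08..0x0c] <- [e6 ef 2a 41 1b]
D2: mem[0x10..0x13] <- [2a 41 1b a7]
D3: mem[0x13..0x15] <- [8c 9e e6]
D4: mem[0x06..0x08] <- [e6 ef 2a]
D5: mem[0x0d..0x13] <- [e6 ef 2a 41 1b a7 e6]
query mem[0x05]=0xa7, mem[0x09]=0xef, mem[0x15]=0xe6

MEM[0x05,0x09,0x15] = a7 ef e6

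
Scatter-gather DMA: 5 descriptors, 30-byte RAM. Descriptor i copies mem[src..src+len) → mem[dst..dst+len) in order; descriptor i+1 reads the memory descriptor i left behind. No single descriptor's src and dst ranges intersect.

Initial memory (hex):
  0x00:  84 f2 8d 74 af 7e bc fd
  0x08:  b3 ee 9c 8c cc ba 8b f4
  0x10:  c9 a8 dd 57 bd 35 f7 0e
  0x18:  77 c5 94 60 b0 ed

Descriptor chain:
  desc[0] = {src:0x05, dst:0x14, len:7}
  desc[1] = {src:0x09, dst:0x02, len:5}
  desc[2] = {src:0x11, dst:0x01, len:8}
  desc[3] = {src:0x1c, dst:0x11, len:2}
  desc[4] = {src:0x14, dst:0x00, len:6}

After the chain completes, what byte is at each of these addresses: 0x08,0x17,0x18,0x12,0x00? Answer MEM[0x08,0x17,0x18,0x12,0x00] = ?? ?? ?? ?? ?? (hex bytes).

MEM[0x08,0x17,0x18,0x12,0x00] = ee b3 ee ed 7e

[0] 0x05->0x14 len=7 : 7e bc fd b3 ee 9c 8c
[1] 0x09->0x02 len=5 : ee 9c 8c cc ba
[2] 0x11->0x01 len=8 : a8 dd 57 7e bc fd b3 ee
[3] 0x1c->0x11 len=2 : b0 ed
[4] 0x14->0x00 len=6 : 7e bc fd b3 ee 9c
query mem[0x08]=0xee, mem[0x17]=0xb3, mem[0x18]=0xee, mem[0x12]=0xed, mem[0x00]=0x7e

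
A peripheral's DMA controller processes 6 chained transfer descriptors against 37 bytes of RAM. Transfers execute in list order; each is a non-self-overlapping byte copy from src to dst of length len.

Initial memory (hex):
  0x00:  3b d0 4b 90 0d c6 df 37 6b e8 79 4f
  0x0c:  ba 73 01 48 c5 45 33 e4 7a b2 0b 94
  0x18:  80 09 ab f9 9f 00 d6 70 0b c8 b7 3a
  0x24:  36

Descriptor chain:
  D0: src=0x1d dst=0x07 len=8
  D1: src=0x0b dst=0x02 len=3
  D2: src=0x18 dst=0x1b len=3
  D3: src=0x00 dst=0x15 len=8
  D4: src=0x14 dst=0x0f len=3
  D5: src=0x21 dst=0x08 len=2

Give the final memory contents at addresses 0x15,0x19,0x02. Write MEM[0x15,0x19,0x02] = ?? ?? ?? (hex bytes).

MEM[0x15,0x19,0x02] = 3b 3a c8

#0 dst[0x07+8] := {0x00,0xd6,0x70,0x0b,0xc8,0xb7,0x3a,0x36}
#1 dst[0x02+3] := {0xc8,0xb7,0x3a}
#2 dst[0x1b+3] := {0x80,0x09,0xab}
#3 dst[0x15+8] := {0x3b,0xd0,0xc8,0xb7,0x3a,0xc6,0xdf,0x00}
#4 dst[0x0f+3] := {0x7a,0x3b,0xd0}
#5 dst[0x08+2] := {0xc8,0xb7}
query mem[0x15]=0x3b, mem[0x19]=0x3a, mem[0x02]=0xc8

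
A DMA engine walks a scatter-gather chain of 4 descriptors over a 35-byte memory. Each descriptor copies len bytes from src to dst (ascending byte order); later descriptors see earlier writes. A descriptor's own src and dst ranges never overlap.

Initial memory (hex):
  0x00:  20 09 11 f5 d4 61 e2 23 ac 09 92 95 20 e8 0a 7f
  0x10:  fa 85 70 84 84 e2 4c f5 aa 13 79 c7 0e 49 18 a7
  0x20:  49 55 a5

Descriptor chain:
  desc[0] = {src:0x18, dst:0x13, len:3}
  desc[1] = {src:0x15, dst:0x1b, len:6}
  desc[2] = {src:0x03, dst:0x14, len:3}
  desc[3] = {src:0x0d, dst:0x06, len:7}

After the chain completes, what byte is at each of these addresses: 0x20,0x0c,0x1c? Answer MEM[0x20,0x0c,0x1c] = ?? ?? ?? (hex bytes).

[0] 0x18->0x13 len=3 : aa 13 79
[1] 0x15->0x1b len=6 : 79 4c f5 aa 13 79
[2] 0x03->0x14 len=3 : f5 d4 61
[3] 0x0d->0x06 len=7 : e8 0a 7f fa 85 70 aa
query mem[0x20]=0x79, mem[0x0c]=0xaa, mem[0x1c]=0x4c

MEM[0x20,0x0c,0x1c] = 79 aa 4c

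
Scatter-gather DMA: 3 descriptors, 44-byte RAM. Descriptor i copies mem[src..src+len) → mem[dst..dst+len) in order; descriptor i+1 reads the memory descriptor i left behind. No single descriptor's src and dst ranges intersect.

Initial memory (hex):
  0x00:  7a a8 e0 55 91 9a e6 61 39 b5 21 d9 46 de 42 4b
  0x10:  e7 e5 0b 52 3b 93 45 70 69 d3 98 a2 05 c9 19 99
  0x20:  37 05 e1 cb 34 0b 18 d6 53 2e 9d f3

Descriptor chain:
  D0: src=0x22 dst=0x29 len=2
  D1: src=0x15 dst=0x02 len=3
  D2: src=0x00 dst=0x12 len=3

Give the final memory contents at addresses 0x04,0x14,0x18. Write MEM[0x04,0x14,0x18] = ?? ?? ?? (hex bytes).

MEM[0x04,0x14,0x18] = 70 93 69

D0: mem[0x29..0x2a] <- [e1 cb]
D1: mem[0x02..0x04] <- [93 45 70]
D2: mem[0x12..0x14] <- [7a a8 93]
query mem[0x04]=0x70, mem[0x14]=0x93, mem[0x18]=0x69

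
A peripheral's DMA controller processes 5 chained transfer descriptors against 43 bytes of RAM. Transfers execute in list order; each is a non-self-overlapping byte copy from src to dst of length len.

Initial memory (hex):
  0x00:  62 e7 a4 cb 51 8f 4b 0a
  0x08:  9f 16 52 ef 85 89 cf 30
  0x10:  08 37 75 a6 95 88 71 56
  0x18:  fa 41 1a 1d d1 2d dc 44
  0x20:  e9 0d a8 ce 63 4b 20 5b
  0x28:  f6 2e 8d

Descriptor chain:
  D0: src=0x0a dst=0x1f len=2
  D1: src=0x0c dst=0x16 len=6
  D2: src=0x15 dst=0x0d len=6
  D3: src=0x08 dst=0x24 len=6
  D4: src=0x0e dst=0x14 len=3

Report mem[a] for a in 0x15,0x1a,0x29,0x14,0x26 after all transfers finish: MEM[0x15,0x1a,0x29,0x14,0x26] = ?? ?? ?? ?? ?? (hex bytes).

MEM[0x15,0x1a,0x29,0x14,0x26] = 89 08 88 85 52

  after D0: wrote 2B at 0x1f = 52ef
  after D1: wrote 6B at 0x16 = 8589cf300837
  after D2: wrote 6B at 0x0d = 888589cf3008
  after D3: wrote 6B at 0x24 = 9f1652ef8588
  after D4: wrote 3B at 0x14 = 8589cf
query mem[0x15]=0x89, mem[0x1a]=0x08, mem[0x29]=0x88, mem[0x14]=0x85, mem[0x26]=0x52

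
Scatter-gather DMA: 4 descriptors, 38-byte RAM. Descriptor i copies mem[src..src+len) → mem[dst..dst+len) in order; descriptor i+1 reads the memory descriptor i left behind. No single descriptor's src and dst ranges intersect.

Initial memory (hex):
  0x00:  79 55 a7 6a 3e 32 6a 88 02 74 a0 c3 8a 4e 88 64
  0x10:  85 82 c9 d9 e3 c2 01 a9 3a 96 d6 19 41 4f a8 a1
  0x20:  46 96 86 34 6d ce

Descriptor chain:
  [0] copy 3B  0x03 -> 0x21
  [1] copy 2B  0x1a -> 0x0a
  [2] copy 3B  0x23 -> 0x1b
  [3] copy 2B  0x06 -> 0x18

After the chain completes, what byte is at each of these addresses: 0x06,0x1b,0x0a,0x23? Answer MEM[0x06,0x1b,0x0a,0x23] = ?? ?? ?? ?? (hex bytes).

  after D0: wrote 3B at 0x21 = 6a3e32
  after D1: wrote 2B at 0x0a = d619
  after D2: wrote 3B at 0x1b = 326dce
  after D3: wrote 2B at 0x18 = 6a88
query mem[0x06]=0x6a, mem[0x1b]=0x32, mem[0x0a]=0xd6, mem[0x23]=0x32

MEM[0x06,0x1b,0x0a,0x23] = 6a 32 d6 32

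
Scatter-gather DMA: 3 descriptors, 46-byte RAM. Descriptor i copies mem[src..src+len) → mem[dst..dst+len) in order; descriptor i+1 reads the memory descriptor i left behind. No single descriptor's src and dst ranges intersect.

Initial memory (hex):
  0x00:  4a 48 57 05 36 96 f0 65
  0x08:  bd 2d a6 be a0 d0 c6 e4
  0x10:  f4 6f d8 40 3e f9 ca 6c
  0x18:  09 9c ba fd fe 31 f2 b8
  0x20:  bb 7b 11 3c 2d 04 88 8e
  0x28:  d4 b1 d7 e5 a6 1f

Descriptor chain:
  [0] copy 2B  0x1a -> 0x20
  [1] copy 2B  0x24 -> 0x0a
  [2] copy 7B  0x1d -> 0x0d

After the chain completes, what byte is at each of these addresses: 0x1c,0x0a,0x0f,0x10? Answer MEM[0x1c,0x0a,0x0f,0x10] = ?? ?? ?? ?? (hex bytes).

MEM[0x1c,0x0a,0x0f,0x10] = fe 2d b8 ba

#0 dst[0x20+2] := {0xba,0xfd}
#1 dst[0x0a+2] := {0x2d,0x04}
#2 dst[0x0d+7] := {0x31,0xf2,0xb8,0xba,0xfd,0x11,0x3c}
query mem[0x1c]=0xfe, mem[0x0a]=0x2d, mem[0x0f]=0xb8, mem[0x10]=0xba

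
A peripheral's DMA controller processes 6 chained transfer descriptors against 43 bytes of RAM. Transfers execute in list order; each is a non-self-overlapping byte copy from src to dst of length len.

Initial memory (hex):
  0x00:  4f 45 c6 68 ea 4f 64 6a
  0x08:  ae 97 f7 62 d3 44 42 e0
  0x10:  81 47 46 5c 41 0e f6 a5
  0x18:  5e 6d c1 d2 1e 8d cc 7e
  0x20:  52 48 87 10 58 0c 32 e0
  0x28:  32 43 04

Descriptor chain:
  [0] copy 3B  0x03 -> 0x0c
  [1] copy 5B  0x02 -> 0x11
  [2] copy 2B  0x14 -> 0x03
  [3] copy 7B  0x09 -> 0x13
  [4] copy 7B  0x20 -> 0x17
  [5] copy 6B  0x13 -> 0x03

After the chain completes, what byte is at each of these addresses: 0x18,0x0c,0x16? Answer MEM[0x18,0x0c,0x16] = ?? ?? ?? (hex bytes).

#0 dst[0x0c+3] := {0x68,0xea,0x4f}
#1 dst[0x11+5] := {0xc6,0x68,0xea,0x4f,0x64}
#2 dst[0x03+2] := {0x4f,0x64}
#3 dst[0x13+7] := {0x97,0xf7,0x62,0x68,0xea,0x4f,0xe0}
#4 dst[0x17+7] := {0x52,0x48,0x87,0x10,0x58,0x0c,0x32}
#5 dst[0x03+6] := {0x97,0xf7,0x62,0x68,0x52,0x48}
query mem[0x18]=0x48, mem[0x0c]=0x68, mem[0x16]=0x68

MEM[0x18,0x0c,0x16] = 48 68 68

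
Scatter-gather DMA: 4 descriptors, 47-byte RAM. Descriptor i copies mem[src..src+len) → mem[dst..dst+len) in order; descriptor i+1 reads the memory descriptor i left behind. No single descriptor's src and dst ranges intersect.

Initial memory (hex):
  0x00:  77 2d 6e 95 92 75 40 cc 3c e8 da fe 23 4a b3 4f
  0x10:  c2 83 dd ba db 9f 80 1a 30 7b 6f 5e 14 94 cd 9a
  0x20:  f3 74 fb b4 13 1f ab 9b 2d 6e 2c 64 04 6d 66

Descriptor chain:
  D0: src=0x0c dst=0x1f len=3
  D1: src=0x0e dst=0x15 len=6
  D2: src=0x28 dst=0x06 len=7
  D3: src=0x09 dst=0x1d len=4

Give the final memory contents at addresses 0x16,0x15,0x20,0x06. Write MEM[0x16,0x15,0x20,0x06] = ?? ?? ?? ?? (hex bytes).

MEM[0x16,0x15,0x20,0x06] = 4f b3 66 2d

[0] 0x0c->0x1f len=3 : 23 4a b3
[1] 0x0e->0x15 len=6 : b3 4f c2 83 dd ba
[2] 0x28->0x06 len=7 : 2d 6e 2c 64 04 6d 66
[3] 0x09->0x1d len=4 : 64 04 6d 66
query mem[0x16]=0x4f, mem[0x15]=0xb3, mem[0x20]=0x66, mem[0x06]=0x2d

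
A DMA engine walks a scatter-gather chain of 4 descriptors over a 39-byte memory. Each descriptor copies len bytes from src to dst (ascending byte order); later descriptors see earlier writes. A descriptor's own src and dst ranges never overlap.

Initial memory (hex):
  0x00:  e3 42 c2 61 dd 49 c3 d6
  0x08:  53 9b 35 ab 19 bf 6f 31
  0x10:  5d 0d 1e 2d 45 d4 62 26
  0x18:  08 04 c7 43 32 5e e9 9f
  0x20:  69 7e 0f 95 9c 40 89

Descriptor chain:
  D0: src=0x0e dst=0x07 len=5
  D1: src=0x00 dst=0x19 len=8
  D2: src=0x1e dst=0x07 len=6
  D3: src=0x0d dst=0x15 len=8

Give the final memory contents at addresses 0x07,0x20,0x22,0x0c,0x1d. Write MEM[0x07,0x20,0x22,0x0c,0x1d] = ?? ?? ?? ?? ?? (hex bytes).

MEM[0x07,0x20,0x22,0x0c,0x1d] = 49 6f 0f 95 dd

[0] 0x0e->0x07 len=5 : 6f 31 5d 0d 1e
[1] 0x00->0x19 len=8 : e3 42 c2 61 dd 49 c3 6f
[2] 0x1e->0x07 len=6 : 49 c3 6f 7e 0f 95
[3] 0x0d->0x15 len=8 : bf 6f 31 5d 0d 1e 2d 45
query mem[0x07]=0x49, mem[0x20]=0x6f, mem[0x22]=0x0f, mem[0x0c]=0x95, mem[0x1d]=0xdd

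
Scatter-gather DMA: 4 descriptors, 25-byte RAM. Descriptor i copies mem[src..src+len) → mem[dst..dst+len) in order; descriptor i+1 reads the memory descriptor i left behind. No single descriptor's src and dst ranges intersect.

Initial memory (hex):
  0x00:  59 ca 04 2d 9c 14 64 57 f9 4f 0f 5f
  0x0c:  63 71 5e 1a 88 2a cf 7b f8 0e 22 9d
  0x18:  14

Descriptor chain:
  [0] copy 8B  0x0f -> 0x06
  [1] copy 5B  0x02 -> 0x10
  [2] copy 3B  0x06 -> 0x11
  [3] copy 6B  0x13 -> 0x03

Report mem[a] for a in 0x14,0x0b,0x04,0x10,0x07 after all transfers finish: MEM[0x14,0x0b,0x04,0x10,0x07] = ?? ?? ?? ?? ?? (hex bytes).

MEM[0x14,0x0b,0x04,0x10,0x07] = 1a f8 1a 04 9d

[0] 0x0f->0x06 len=8 : 1a 88 2a cf 7b f8 0e 22
[1] 0x02->0x10 len=5 : 04 2d 9c 14 1a
[2] 0x06->0x11 len=3 : 1a 88 2a
[3] 0x13->0x03 len=6 : 2a 1a 0e 22 9d 14
query mem[0x14]=0x1a, mem[0x0b]=0xf8, mem[0x04]=0x1a, mem[0x10]=0x04, mem[0x07]=0x9d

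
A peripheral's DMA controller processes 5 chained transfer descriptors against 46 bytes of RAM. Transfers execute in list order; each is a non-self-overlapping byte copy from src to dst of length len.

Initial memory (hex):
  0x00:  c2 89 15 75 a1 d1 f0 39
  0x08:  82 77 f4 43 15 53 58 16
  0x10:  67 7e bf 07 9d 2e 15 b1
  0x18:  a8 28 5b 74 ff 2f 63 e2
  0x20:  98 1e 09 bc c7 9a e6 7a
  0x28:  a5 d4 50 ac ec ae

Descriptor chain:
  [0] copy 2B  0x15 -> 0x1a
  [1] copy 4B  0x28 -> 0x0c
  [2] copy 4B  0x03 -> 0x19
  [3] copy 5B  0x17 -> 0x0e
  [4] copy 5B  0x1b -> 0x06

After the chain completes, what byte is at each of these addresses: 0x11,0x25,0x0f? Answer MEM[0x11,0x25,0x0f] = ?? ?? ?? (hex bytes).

MEM[0x11,0x25,0x0f] = a1 9a a8

#0 dst[0x1a+2] := {0x2e,0x15}
#1 dst[0x0c+4] := {0xa5,0xd4,0x50,0xac}
#2 dst[0x19+4] := {0x75,0xa1,0xd1,0xf0}
#3 dst[0x0e+5] := {0xb1,0xa8,0x75,0xa1,0xd1}
#4 dst[0x06+5] := {0xd1,0xf0,0x2f,0x63,0xe2}
query mem[0x11]=0xa1, mem[0x25]=0x9a, mem[0x0f]=0xa8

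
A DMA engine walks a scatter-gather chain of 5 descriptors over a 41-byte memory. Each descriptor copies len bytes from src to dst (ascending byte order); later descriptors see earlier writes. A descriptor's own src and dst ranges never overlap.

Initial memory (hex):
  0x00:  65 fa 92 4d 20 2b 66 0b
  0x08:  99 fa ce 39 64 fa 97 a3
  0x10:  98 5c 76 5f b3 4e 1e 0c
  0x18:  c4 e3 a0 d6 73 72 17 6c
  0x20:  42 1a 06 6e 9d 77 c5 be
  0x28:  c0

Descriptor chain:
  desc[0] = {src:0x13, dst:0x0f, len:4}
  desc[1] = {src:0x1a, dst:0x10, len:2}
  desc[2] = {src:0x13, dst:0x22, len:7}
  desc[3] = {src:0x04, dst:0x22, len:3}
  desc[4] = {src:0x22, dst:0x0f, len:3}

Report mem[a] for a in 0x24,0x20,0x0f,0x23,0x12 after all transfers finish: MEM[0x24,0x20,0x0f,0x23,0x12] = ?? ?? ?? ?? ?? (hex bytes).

[0] 0x13->0x0f len=4 : 5f b3 4e 1e
[1] 0x1a->0x10 len=2 : a0 d6
[2] 0x13->0x22 len=7 : 5f b3 4e 1e 0c c4 e3
[3] 0x04->0x22 len=3 : 20 2b 66
[4] 0x22->0x0f len=3 : 20 2b 66
query mem[0x24]=0x66, mem[0x20]=0x42, mem[0x0f]=0x20, mem[0x23]=0x2b, mem[0x12]=0x1e

MEM[0x24,0x20,0x0f,0x23,0x12] = 66 42 20 2b 1e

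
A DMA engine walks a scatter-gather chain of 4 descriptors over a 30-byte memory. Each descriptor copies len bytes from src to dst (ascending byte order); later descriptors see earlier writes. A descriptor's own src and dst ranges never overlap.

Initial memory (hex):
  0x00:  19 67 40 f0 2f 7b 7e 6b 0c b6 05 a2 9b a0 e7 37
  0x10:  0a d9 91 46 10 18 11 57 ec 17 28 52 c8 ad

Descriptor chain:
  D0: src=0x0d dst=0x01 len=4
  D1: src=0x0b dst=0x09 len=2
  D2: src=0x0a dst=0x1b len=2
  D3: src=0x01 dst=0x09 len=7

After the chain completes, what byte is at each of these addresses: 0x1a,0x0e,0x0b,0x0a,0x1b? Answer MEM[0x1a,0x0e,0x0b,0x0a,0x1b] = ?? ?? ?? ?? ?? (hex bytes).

MEM[0x1a,0x0e,0x0b,0x0a,0x1b] = 28 7e 37 e7 9b

D0: mem[0x01..0x04] <- [a0 e7 37 0a]
D1: mem[0x09..0x0a] <- [a2 9b]
D2: mem[0x1b..0x1c] <- [9b a2]
D3: mem[0x09..0x0f] <- [a0 e7 37 0a 7b 7e 6b]
query mem[0x1a]=0x28, mem[0x0e]=0x7e, mem[0x0b]=0x37, mem[0x0a]=0xe7, mem[0x1b]=0x9b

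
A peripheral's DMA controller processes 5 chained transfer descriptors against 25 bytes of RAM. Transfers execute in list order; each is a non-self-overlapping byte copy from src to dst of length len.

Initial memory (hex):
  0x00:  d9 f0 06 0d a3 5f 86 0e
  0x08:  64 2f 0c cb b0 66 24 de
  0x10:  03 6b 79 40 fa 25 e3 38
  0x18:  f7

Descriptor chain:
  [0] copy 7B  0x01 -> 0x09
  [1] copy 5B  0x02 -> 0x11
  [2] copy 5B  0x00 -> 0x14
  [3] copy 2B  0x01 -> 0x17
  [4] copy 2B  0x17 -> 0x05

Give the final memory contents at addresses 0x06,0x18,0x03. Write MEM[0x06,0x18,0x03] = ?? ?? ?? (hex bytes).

#0 dst[0x09+7] := {0xf0,0x06,0x0d,0xa3,0x5f,0x86,0x0e}
#1 dst[0x11+5] := {0x06,0x0d,0xa3,0x5f,0x86}
#2 dst[0x14+5] := {0xd9,0xf0,0x06,0x0d,0xa3}
#3 dst[0x17+2] := {0xf0,0x06}
#4 dst[0x05+2] := {0xf0,0x06}
query mem[0x06]=0x06, mem[0x18]=0x06, mem[0x03]=0x0d

MEM[0x06,0x18,0x03] = 06 06 0d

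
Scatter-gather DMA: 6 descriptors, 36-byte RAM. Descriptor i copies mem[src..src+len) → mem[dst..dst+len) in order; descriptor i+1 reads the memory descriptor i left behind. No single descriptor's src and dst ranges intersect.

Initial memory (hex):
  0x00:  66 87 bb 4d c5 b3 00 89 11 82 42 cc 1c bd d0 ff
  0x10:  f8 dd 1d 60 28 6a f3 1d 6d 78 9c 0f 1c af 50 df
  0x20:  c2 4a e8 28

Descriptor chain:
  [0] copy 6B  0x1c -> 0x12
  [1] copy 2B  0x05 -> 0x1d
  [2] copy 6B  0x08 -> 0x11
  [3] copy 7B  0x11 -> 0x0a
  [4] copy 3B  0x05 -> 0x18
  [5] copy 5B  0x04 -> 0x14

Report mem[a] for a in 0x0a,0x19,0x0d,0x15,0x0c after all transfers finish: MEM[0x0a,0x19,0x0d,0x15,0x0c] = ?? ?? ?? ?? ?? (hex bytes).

MEM[0x0a,0x19,0x0d,0x15,0x0c] = 11 00 cc b3 42

[0] 0x1c->0x12 len=6 : 1c af 50 df c2 4a
[1] 0x05->0x1d len=2 : b3 00
[2] 0x08->0x11 len=6 : 11 82 42 cc 1c bd
[3] 0x11->0x0a len=7 : 11 82 42 cc 1c bd 4a
[4] 0x05->0x18 len=3 : b3 00 89
[5] 0x04->0x14 len=5 : c5 b3 00 89 11
query mem[0x0a]=0x11, mem[0x19]=0x00, mem[0x0d]=0xcc, mem[0x15]=0xb3, mem[0x0c]=0x42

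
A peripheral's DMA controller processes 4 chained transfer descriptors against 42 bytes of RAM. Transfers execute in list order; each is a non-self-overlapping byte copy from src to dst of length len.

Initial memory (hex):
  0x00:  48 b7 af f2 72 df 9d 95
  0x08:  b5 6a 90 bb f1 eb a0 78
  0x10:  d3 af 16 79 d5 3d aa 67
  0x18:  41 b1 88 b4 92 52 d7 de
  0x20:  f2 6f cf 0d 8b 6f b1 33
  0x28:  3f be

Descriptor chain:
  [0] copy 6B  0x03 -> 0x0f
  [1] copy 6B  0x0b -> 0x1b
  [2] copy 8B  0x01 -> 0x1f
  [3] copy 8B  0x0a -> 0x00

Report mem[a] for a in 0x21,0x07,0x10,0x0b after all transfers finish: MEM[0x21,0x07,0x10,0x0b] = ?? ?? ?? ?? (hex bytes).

  after D0: wrote 6B at 0x0f = f272df9d95b5
  after D1: wrote 6B at 0x1b = bbf1eba0f272
  after D2: wrote 8B at 0x1f = b7aff272df9d95b5
  after D3: wrote 8B at 0x00 = 90bbf1eba0f272df
query mem[0x21]=0xf2, mem[0x07]=0xdf, mem[0x10]=0x72, mem[0x0b]=0xbb

MEM[0x21,0x07,0x10,0x0b] = f2 df 72 bb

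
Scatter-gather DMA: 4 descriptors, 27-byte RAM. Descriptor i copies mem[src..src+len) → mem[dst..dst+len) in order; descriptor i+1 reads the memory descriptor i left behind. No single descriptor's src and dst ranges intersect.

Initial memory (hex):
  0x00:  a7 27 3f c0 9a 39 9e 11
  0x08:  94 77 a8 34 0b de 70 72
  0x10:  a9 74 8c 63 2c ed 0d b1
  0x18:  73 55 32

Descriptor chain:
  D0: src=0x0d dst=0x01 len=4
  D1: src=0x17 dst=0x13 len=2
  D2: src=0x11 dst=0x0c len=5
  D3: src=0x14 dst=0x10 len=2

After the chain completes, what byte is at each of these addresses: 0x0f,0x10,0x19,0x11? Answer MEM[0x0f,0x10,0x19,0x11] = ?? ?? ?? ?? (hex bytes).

D0: mem[0x01..0x04] <- [de 70 72 a9]
D1: mem[0x13..0x14] <- [b1 73]
D2: mem[0x0c..0x10] <- [74 8c b1 73 ed]
D3: mem[0x10..0x11] <- [73 ed]
query mem[0x0f]=0x73, mem[0x10]=0x73, mem[0x19]=0x55, mem[0x11]=0xed

MEM[0x0f,0x10,0x19,0x11] = 73 73 55 ed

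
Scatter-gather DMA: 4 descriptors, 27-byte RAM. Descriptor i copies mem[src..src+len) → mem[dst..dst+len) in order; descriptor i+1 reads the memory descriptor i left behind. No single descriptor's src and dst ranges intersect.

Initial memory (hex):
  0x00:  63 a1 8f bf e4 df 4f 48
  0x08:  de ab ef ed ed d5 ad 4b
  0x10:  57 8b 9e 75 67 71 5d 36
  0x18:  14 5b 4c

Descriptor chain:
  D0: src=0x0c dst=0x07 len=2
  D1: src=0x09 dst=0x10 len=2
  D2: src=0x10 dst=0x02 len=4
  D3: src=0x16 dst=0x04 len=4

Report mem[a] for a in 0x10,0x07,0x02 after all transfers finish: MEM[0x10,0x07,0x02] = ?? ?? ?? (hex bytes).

#0 dst[0x07+2] := {0xed,0xd5}
#1 dst[0x10+2] := {0xab,0xef}
#2 dst[0x02+4] := {0xab,0xef,0x9e,0x75}
#3 dst[0x04+4] := {0x5d,0x36,0x14,0x5b}
query mem[0x10]=0xab, mem[0x07]=0x5b, mem[0x02]=0xab

MEM[0x10,0x07,0x02] = ab 5b ab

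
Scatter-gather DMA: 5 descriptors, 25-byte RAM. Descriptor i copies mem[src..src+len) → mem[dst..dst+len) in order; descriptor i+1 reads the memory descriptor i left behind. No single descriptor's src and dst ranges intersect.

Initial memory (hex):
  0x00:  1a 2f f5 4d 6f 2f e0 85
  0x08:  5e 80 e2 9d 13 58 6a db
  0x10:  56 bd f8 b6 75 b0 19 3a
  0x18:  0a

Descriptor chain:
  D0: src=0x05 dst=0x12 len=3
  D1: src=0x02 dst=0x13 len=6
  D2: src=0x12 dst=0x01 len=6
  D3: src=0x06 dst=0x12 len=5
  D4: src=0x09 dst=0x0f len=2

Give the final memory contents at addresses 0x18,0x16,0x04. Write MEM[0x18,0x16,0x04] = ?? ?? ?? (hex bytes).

MEM[0x18,0x16,0x04] = 85 e2 6f

[0] 0x05->0x12 len=3 : 2f e0 85
[1] 0x02->0x13 len=6 : f5 4d 6f 2f e0 85
[2] 0x12->0x01 len=6 : 2f f5 4d 6f 2f e0
[3] 0x06->0x12 len=5 : e0 85 5e 80 e2
[4] 0x09->0x0f len=2 : 80 e2
query mem[0x18]=0x85, mem[0x16]=0xe2, mem[0x04]=0x6f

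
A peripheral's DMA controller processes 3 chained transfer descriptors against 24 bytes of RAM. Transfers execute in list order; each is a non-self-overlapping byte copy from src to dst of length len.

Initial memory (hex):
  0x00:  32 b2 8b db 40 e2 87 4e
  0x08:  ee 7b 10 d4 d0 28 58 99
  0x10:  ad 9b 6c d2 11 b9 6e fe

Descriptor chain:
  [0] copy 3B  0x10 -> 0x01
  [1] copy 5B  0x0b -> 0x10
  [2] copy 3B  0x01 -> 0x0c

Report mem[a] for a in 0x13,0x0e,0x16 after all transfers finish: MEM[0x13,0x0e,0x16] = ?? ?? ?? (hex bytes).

[0] 0x10->0x01 len=3 : ad 9b 6c
[1] 0x0b->0x10 len=5 : d4 d0 28 58 99
[2] 0x01->0x0c len=3 : ad 9b 6c
query mem[0x13]=0x58, mem[0x0e]=0x6c, mem[0x16]=0x6e

MEM[0x13,0x0e,0x16] = 58 6c 6e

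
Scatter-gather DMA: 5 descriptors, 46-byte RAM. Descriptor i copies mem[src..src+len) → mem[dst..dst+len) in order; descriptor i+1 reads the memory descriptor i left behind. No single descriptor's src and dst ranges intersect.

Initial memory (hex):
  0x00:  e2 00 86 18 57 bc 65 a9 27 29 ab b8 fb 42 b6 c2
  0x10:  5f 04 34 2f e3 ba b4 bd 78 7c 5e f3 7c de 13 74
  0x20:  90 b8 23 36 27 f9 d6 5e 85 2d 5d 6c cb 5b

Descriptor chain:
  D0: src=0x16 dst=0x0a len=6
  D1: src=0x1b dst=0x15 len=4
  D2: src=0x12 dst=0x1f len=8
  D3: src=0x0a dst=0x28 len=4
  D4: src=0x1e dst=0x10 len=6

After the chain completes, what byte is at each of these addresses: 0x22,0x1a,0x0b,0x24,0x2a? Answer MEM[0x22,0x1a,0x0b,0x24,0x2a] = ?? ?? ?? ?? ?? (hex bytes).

MEM[0x22,0x1a,0x0b,0x24,0x2a] = f3 5e bd de 78

#0 dst[0x0a+6] := {0xb4,0xbd,0x78,0x7c,0x5e,0xf3}
#1 dst[0x15+4] := {0xf3,0x7c,0xde,0x13}
#2 dst[0x1f+8] := {0x34,0x2f,0xe3,0xf3,0x7c,0xde,0x13,0x7c}
#3 dst[0x28+4] := {0xb4,0xbd,0x78,0x7c}
#4 dst[0x10+6] := {0x13,0x34,0x2f,0xe3,0xf3,0x7c}
query mem[0x22]=0xf3, mem[0x1a]=0x5e, mem[0x0b]=0xbd, mem[0x24]=0xde, mem[0x2a]=0x78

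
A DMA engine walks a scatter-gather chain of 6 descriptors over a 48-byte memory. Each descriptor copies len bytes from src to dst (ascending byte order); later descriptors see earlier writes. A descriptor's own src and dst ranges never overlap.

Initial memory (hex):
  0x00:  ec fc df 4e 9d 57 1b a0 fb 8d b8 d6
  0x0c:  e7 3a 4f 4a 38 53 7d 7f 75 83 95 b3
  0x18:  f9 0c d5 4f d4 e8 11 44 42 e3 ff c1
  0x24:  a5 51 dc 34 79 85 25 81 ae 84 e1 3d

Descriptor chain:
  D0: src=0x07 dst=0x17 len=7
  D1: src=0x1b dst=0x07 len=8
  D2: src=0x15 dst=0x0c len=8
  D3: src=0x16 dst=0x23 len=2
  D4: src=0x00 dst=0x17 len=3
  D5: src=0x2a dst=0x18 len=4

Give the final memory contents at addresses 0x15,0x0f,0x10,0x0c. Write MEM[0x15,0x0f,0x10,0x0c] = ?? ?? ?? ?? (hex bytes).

#0 dst[0x17+7] := {0xa0,0xfb,0x8d,0xb8,0xd6,0xe7,0x3a}
#1 dst[0x07+8] := {0xd6,0xe7,0x3a,0x11,0x44,0x42,0xe3,0xff}
#2 dst[0x0c+8] := {0x83,0x95,0xa0,0xfb,0x8d,0xb8,0xd6,0xe7}
#3 dst[0x23+2] := {0x95,0xa0}
#4 dst[0x17+3] := {0xec,0xfc,0xdf}
#5 dst[0x18+4] := {0x25,0x81,0xae,0x84}
query mem[0x15]=0x83, mem[0x0f]=0xfb, mem[0x10]=0x8d, mem[0x0c]=0x83

MEM[0x15,0x0f,0x10,0x0c] = 83 fb 8d 83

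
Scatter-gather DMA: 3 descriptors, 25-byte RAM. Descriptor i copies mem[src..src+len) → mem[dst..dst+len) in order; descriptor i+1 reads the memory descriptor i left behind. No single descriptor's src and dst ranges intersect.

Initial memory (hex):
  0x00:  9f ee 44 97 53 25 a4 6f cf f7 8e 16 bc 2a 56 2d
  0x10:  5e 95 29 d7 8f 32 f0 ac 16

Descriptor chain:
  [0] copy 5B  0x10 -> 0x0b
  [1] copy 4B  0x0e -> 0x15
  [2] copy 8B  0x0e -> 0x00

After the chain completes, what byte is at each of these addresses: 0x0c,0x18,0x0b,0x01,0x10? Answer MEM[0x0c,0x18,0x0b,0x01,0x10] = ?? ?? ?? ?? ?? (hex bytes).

MEM[0x0c,0x18,0x0b,0x01,0x10] = 95 95 5e 8f 5e

  after D0: wrote 5B at 0x0b = 5e9529d78f
  after D1: wrote 4B at 0x15 = d78f5e95
  after D2: wrote 8B at 0x00 = d78f5e9529d78fd7
query mem[0x0c]=0x95, mem[0x18]=0x95, mem[0x0b]=0x5e, mem[0x01]=0x8f, mem[0x10]=0x5e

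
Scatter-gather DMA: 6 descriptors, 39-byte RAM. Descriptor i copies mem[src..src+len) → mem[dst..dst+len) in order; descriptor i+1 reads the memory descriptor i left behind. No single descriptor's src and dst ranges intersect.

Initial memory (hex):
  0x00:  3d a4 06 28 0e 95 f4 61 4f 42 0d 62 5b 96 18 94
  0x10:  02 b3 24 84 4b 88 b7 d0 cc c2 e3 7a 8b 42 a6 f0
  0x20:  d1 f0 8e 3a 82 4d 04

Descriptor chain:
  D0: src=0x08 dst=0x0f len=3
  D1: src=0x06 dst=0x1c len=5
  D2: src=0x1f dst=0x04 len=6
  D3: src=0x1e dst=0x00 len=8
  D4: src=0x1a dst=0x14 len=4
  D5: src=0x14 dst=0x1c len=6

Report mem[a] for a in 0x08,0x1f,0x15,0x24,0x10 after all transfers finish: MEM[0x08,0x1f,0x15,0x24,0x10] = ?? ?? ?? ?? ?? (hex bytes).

  after D0: wrote 3B at 0x0f = 4f420d
  after D1: wrote 5B at 0x1c = f4614f420d
  after D2: wrote 6B at 0x04 = 420df08e3a82
  after D3: wrote 8B at 0x00 = 4f420df08e3a824d
  after D4: wrote 4B at 0x14 = e37af461
  after D5: wrote 6B at 0x1c = e37af461ccc2
query mem[0x08]=0x3a, mem[0x1f]=0x61, mem[0x15]=0x7a, mem[0x24]=0x82, mem[0x10]=0x42

MEM[0x08,0x1f,0x15,0x24,0x10] = 3a 61 7a 82 42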